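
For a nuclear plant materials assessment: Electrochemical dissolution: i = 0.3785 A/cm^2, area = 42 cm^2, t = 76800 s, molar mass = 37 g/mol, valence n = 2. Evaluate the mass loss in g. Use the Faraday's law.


Apply Faraday's law: m = i*A*t*M / (n*F)
Total charge passed Q = i*A*t = 0.3785*42*76800 = 1220889.6 C
m = Q*M/(n*F) = 1220889.6*37/(2*96485) = 234.0929 g

234.0929 g


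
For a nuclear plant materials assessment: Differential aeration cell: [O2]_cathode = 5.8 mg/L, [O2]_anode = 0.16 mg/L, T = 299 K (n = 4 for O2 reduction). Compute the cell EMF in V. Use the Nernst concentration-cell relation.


Apply the Nernst concentration-cell relation: E = (RT/nF)*ln(C_cathode/C_anode)
RT/nF = 8.314*299/(4*96485) = 0.00644112 V
ln(5.8/0.16) = 3.59044
E = 0.00644112 * 3.59044 = 0.02313 V

0.02313 V


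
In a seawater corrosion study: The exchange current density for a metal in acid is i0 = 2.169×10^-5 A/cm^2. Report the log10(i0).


i0 = 2.169×10^-5 A/cm^2
log10(i0) = -4.664

-4.664


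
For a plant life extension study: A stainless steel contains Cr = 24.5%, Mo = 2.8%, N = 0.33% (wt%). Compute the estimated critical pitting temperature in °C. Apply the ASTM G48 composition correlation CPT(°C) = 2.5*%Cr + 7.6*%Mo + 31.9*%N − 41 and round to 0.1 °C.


Apply the ASTM G48 empirical CPT estimate: CPT(°C) = 2.5*%Cr + 7.6*%Mo + 31.9*%N − 41
2.5*24.5 = 61.25; 7.6*2.8 = 21.28; 31.9*0.33 = 10.527
CPT = 61.25 + 21.28 + 10.527 − 41 = 52.057 °C
Rounded to 0.1 °C: CPT ≈ 52.1 °C

52.1 °C


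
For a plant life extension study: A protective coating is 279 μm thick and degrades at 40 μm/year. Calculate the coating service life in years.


Service life = thickness / degradation rate
Life = 279 / 40 = 7.0 years

7.0 years


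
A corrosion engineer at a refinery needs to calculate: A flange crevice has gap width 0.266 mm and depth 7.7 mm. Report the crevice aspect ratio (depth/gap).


Aspect ratio = depth / gap
Ratio = 7.7 / 0.266 = 28.9

28.9


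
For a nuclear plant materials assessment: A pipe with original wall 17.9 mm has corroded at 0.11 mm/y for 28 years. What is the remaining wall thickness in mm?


Remaining wall = original − CR × time
t = 17.9 − 0.11*28 = 17.9 − 3.08 = 14.82 mm

14.82 mm


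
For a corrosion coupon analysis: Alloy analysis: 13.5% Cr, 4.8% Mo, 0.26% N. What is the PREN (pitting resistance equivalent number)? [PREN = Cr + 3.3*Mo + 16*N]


Apply the PREN formula: PREN = Cr + 3.3*Mo + 16*N
PREN = 13.5 + 3.3*4.8 + 16*0.26
PREN = 13.5 + 15.84 + 4.16 = 33.5

33.5


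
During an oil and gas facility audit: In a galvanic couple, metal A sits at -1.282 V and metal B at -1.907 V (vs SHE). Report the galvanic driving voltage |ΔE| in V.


Driving voltage is the absolute potential difference.
|ΔE| = |-1.282 − (-1.907)| = 0.625 V

0.625 V


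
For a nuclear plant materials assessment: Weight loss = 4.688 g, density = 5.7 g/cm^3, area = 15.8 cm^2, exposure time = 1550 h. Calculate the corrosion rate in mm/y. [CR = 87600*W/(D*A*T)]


Apply the mm/y weight-loss relation: CR = 87600 * W / (D * A * T)
Numerator: 87600 * 4.688 = 410668.8
Denominator: 5.7 * 15.8 * 1550 = 139593.0
CR = 410668.8 / 139593.0 = 2.9419 mm/y

2.9419 mm/y


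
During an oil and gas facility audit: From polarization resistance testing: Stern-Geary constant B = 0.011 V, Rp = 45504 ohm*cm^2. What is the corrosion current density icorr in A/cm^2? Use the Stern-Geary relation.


Apply the Stern-Geary relation: icorr = B / Rp
icorr = 0.011 / 45504 = 2.417×10^-7 A/cm^2

2.417×10^-7 A/cm^2


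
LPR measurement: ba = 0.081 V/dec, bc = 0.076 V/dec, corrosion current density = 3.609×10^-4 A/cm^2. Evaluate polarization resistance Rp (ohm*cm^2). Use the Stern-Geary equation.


Apply the Stern-Geary equation: Rp = ba*bc / (2.303*icorr*(ba+bc))
ba*bc = 0.081*0.076 = 0.006156
ba+bc = 0.157; 2.303*icorr*(ba+bc) = 2.303*3.609×10^-4*0.157 = 1.3049097×10^-4
Rp = 0.006156 / 1.3049097×10^-4 = 47.2 ohm*cm^2

47.2 ohm*cm^2


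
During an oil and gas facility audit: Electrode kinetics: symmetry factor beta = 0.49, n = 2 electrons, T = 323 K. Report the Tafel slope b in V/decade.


Apply the Tafel slope relation: b = 2.303*R*T/(beta*n*F)
Numerator: 2.303 * 8.314 * 323 = 6184.53
Denominator: 0.49 * 2 * 96485 = 94555.3
b = 6184.53 / 94555.3 = 0.065 V/decade

0.065 V/decade


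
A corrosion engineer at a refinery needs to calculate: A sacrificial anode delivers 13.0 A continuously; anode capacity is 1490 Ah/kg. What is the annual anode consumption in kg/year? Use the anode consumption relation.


Annual consumption = current * hours per year / capacity
Rate = 13.0 * 8760 / 1490 = 76.4 kg/year

76.4 kg/year


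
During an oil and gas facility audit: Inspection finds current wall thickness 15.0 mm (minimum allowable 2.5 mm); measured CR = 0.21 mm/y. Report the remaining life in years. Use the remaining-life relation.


Apply the remaining-life relation: RL = (t_current − t_min) / CR
RL = (15.0 − 2.5) / 0.21 = 12.5 / 0.21 = 59.5 years

59.5 years


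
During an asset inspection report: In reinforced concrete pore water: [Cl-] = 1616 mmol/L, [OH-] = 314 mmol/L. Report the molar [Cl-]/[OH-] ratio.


Threshold parameter = [Cl-] / [OH-] (molar basis; both in mmol/L, so units cancel)
Ratio = 1616 / 314 = 5.15

5.15


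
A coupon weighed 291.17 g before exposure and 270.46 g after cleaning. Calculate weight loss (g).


Weight loss = initial − final
WL = 291.17 − 270.46 = 20.71 g

20.71 g


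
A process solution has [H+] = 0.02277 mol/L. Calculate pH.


pH = −log10[H+]
pH = −log10(0.02277) = 1.64

1.64


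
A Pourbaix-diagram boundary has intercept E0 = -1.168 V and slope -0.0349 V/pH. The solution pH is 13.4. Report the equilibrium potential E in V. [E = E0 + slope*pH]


Apply the Pourbaix line equation: E = E0 + slope*pH
E = -1.168 + (-0.0349)*13.4 = -1.168 + (-0.46766) = -1.63566 V
Rounded to 4 decimal places: E = -1.6357 V

-1.6357 V


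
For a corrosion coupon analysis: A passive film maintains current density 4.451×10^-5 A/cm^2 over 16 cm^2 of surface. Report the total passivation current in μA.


I = i_pass * A, then convert A → μA (×10^6)
I = 4.451×10^-5 * 16 * 10^6 = 712.16 μA

712.16 μA


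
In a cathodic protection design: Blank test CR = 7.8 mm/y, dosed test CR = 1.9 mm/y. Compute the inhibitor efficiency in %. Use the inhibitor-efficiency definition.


Apply the inhibitor-efficiency definition: IE = (CR_blank − CR_inh)/CR_blank × 100
IE = (7.8 − 1.9) / 7.8 × 100
IE = 5.9 / 7.8 × 100 = 75.6 %

75.6 %


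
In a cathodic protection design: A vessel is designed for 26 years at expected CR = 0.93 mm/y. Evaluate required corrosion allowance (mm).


Corrosion allowance = CR × design life
CA = 0.93 * 26 = 24.18 mm

24.18 mm


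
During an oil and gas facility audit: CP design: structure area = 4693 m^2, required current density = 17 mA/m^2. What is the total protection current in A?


I = area * current density, then convert mA → A (÷1000)
I = 4693 * 17 / 1000 = 79.78 A

79.78 A


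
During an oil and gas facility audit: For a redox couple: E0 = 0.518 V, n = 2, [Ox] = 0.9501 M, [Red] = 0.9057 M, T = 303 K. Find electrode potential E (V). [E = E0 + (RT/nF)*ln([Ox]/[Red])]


Apply the Nernst equation: E = E0 + (RT/nF)*ln([Ox]/[Red])
Step 1: RT/nF = 8.314*303/(2*96485) = 0.01305458 V
Step 2: [Ox]/[Red] = 0.9501/0.9057 = 1.049023
Step 3: ln(1.049023) = 0.047859
Step 4: correction = 0.01305458 * 0.047859 = 0.001 V
E = 0.518 + 0.001 = 0.519 V

0.519 V


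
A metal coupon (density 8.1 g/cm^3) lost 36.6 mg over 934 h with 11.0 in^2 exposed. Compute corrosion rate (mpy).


Apply the mpy weight-loss relation: CR = 534 * W / (D * A * T)
Numerator: 534 * 36.6 = 19544.4
Denominator: 8.1 * 11.0 * 934 = 83219.4
CR = 19544.4 / 83219.4 = 0.2349 mpy

0.2349 mpy


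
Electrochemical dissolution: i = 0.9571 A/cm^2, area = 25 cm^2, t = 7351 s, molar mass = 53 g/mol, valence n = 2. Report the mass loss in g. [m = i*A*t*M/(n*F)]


Apply Faraday's law: m = i*A*t*M / (n*F)
Total charge passed Q = i*A*t = 0.9571*25*7351 = 175891.0525 C
m = Q*M/(n*F) = 175891.0525*53/(2*96485) = 48.309 g

48.309 g


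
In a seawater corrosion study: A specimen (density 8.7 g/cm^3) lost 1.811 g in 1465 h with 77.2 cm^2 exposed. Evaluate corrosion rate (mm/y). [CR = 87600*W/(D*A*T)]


Apply the mm/y weight-loss relation: CR = 87600 * W / (D * A * T)
Numerator: 87600 * 1.811 = 158643.6
Denominator: 8.7 * 77.2 * 1465 = 983952.6
CR = 158643.6 / 983952.6 = 0.1612 mm/y

0.1612 mm/y


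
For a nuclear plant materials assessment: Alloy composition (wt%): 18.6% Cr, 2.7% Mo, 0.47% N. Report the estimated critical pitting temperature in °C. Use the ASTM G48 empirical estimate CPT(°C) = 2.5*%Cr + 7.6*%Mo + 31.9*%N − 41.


Apply the ASTM G48 empirical CPT estimate: CPT(°C) = 2.5*%Cr + 7.6*%Mo + 31.9*%N − 41
2.5*18.6 = 46.5; 7.6*2.7 = 20.52; 31.9*0.47 = 14.993
CPT = 46.5 + 20.52 + 14.993 − 41 = 41.013 °C
Rounded to 0.1 °C: CPT ≈ 41.0 °C

41.0 °C


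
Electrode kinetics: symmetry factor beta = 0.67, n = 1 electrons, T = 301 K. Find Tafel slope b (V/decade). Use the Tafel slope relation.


Apply the Tafel slope relation: b = 2.303*R*T/(beta*n*F)
Numerator: 2.303 * 8.314 * 301 = 5763.29
Denominator: 0.67 * 1 * 96485 = 64644.95
b = 5763.29 / 64644.95 = 0.089 V/decade

0.089 V/decade


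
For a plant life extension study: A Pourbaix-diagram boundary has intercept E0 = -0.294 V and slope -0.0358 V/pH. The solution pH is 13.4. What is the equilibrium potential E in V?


Apply the Pourbaix line equation: E = E0 + slope*pH
E = -0.294 + (-0.0358)*13.4 = -0.294 + (-0.47972) = -0.77372 V
Rounded to 4 decimal places: E = -0.7737 V

-0.7737 V


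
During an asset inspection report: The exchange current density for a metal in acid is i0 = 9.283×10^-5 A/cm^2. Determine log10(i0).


i0 = 9.283×10^-5 A/cm^2
log10(i0) = -4.032

-4.032


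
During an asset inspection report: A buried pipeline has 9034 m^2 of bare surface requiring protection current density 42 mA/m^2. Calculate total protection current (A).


I = area * current density, then convert mA → A (÷1000)
I = 9034 * 42 / 1000 = 379.43 A

379.43 A


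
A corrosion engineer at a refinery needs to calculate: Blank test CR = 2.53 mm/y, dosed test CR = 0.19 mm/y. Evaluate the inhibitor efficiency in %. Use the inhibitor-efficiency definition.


Apply the inhibitor-efficiency definition: IE = (CR_blank − CR_inh)/CR_blank × 100
IE = (2.53 − 0.19) / 2.53 × 100
IE = 2.34 / 2.53 × 100 = 92.5 %

92.5 %


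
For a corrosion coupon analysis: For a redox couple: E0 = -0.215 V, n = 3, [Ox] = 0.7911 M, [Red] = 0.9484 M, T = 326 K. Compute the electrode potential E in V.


Apply the Nernst equation: E = E0 + (RT/nF)*ln([Ox]/[Red])
Step 1: RT/nF = 8.314*326/(3*96485) = 0.00936368 V
Step 2: [Ox]/[Red] = 0.7911/0.9484 = 0.834142
Step 3: ln(0.834142) = -0.181352
Step 4: correction = 0.00936368 * -0.181352 = -0.0017 V
E = -0.215 + -0.0017 = -0.2167 V

-0.2167 V


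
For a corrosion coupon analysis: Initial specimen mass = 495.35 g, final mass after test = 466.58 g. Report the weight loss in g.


Weight loss = initial − final
WL = 495.35 − 466.58 = 28.77 g

28.77 g


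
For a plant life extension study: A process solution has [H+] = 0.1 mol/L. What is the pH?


pH = −log10[H+]
pH = −log10(0.1) = 1.0

1.0


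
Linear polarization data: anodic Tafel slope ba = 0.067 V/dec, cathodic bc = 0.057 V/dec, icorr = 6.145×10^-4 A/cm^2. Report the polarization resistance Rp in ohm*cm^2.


Apply the Stern-Geary equation: Rp = ba*bc / (2.303*icorr*(ba+bc))
ba*bc = 0.067*0.057 = 0.003819
ba+bc = 0.124; 2.303*icorr*(ba+bc) = 2.303*6.145×10^-4*0.124 = 1.7548399×10^-4
Rp = 0.003819 / 1.7548399×10^-4 = 21.76 ohm*cm^2

21.76 ohm*cm^2


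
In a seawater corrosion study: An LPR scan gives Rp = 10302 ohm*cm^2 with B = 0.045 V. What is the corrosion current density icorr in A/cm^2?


Apply the Stern-Geary relation: icorr = B / Rp
icorr = 0.045 / 10302 = 4.368×10^-6 A/cm^2

4.368×10^-6 A/cm^2


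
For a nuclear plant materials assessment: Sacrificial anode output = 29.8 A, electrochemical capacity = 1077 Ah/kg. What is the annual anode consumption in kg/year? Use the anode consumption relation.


Annual consumption = current * hours per year / capacity
Rate = 29.8 * 8760 / 1077 = 242.4 kg/year

242.4 kg/year


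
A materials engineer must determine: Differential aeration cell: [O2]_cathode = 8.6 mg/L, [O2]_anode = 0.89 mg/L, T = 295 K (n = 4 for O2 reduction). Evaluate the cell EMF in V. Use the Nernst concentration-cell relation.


Apply the Nernst concentration-cell relation: E = (RT/nF)*ln(C_cathode/C_anode)
RT/nF = 8.314*295/(4*96485) = 0.00635495 V
ln(8.6/0.89) = 2.2683
E = 0.00635495 * 2.2683 = 0.01441 V

0.01441 V


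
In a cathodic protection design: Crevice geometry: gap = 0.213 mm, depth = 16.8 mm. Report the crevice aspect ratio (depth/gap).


Aspect ratio = depth / gap
Ratio = 16.8 / 0.213 = 78.9

78.9


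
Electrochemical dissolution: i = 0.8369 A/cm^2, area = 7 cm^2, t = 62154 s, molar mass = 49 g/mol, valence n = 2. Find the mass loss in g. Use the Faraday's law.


Apply Faraday's law: m = i*A*t*M / (n*F)
Total charge passed Q = i*A*t = 0.8369*7*62154 = 364116.7782 C
m = Q*M/(n*F) = 364116.7782*49/(2*96485) = 92.45853 g

92.45853 g


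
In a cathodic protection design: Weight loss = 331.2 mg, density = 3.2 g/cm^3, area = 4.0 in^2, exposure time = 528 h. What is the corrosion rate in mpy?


Apply the mpy weight-loss relation: CR = 534 * W / (D * A * T)
Numerator: 534 * 331.2 = 176860.8
Denominator: 3.2 * 4.0 * 528 = 6758.4
CR = 176860.8 / 6758.4 = 26.16903 mpy

26.16903 mpy


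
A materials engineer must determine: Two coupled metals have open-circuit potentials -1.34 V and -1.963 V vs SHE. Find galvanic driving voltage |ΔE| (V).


Driving voltage is the absolute potential difference.
|ΔE| = |-1.34 − (-1.963)| = 0.623 V

0.623 V


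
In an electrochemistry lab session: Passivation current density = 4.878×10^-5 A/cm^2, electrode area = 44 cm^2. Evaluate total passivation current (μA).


I = i_pass * A, then convert A → μA (×10^6)
I = 4.878×10^-5 * 44 * 10^6 = 2146.32 μA

2146.32 μA


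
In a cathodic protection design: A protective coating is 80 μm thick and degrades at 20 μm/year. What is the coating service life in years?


Service life = thickness / degradation rate
Life = 80 / 20 = 4.0 years

4.0 years


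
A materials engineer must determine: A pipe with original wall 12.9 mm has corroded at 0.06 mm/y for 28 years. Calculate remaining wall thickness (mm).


Remaining wall = original − CR × time
t = 12.9 − 0.06*28 = 12.9 − 1.68 = 11.22 mm

11.22 mm


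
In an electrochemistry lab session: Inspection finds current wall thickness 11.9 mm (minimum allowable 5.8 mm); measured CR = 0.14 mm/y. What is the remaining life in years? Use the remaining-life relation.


Apply the remaining-life relation: RL = (t_current − t_min) / CR
RL = (11.9 − 5.8) / 0.14 = 6.1 / 0.14 = 43.6 years

43.6 years


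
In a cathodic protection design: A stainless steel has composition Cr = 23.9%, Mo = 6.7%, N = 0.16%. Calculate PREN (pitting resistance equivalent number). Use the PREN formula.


Apply the PREN formula: PREN = Cr + 3.3*Mo + 16*N
PREN = 23.9 + 3.3*6.7 + 16*0.16
PREN = 23.9 + 22.11 + 2.56 = 48.57

48.57


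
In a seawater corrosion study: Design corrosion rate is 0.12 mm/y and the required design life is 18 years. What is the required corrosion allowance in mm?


Corrosion allowance = CR × design life
CA = 0.12 * 18 = 2.16 mm

2.16 mm


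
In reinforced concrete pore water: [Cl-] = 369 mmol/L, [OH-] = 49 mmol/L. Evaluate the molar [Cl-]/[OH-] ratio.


Threshold parameter = [Cl-] / [OH-] (molar basis; both in mmol/L, so units cancel)
Ratio = 369 / 49 = 7.53

7.53


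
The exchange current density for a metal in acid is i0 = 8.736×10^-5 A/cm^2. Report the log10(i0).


i0 = 8.736×10^-5 A/cm^2
log10(i0) = -4.059

-4.059


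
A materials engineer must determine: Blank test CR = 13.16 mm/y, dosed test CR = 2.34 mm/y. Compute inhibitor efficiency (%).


Apply the inhibitor-efficiency definition: IE = (CR_blank − CR_inh)/CR_blank × 100
IE = (13.16 − 2.34) / 13.16 × 100
IE = 10.82 / 13.16 × 100 = 82.2 %

82.2 %


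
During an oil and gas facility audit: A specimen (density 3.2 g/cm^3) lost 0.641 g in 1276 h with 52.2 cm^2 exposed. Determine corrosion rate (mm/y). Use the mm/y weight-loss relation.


Apply the mm/y weight-loss relation: CR = 87600 * W / (D * A * T)
Numerator: 87600 * 0.641 = 56151.6
Denominator: 3.2 * 52.2 * 1276 = 213143.04
CR = 56151.6 / 213143.04 = 0.263446 mm/y

0.263446 mm/y


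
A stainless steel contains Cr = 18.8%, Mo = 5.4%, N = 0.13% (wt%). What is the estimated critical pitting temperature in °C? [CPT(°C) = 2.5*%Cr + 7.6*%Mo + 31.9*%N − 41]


Apply the ASTM G48 empirical CPT estimate: CPT(°C) = 2.5*%Cr + 7.6*%Mo + 31.9*%N − 41
2.5*18.8 = 47; 7.6*5.4 = 41.04; 31.9*0.13 = 4.147
CPT = 47 + 41.04 + 4.147 − 41 = 51.187 °C
Rounded to 0.1 °C: CPT ≈ 51.2 °C

51.2 °C


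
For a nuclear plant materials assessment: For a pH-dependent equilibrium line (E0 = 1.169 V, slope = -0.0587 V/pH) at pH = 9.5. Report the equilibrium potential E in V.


Apply the Pourbaix line equation: E = E0 + slope*pH
E = 1.169 + (-0.0587)*9.5 = 1.169 + (-0.55765) = 0.61135 V
Rounded to 4 decimal places: E = 0.6114 V

0.6114 V


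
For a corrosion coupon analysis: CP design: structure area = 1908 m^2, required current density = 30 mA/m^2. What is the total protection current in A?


I = area * current density, then convert mA → A (÷1000)
I = 1908 * 30 / 1000 = 57.24 A

57.24 A


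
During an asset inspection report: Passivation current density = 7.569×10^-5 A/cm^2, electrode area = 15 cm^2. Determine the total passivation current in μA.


I = i_pass * A, then convert A → μA (×10^6)
I = 7.569×10^-5 * 15 * 10^6 = 1135.35 μA

1135.35 μA


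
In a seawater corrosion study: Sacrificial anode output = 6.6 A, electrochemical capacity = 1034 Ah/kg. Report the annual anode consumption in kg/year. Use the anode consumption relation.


Annual consumption = current * hours per year / capacity
Rate = 6.6 * 8760 / 1034 = 55.9 kg/year

55.9 kg/year


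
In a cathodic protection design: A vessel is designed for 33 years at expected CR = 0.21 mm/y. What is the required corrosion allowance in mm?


Corrosion allowance = CR × design life
CA = 0.21 * 33 = 6.93 mm

6.93 mm


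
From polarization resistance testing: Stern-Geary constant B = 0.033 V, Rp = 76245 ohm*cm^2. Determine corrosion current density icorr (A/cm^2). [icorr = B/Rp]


Apply the Stern-Geary relation: icorr = B / Rp
icorr = 0.033 / 76245 = 4.328×10^-7 A/cm^2

4.328×10^-7 A/cm^2


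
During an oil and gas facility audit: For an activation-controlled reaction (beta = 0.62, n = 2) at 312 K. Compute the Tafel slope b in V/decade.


Apply the Tafel slope relation: b = 2.303*R*T/(beta*n*F)
Numerator: 2.303 * 8.314 * 312 = 5973.91
Denominator: 0.62 * 2 * 96485 = 119641.4
b = 5973.91 / 119641.4 = 0.0499 V/decade

0.0499 V/decade


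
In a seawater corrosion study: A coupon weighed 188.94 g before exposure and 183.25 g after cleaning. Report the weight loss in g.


Weight loss = initial − final
WL = 188.94 − 183.25 = 5.69 g

5.69 g


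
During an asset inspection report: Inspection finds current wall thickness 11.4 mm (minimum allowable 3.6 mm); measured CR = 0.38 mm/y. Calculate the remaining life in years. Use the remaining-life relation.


Apply the remaining-life relation: RL = (t_current − t_min) / CR
RL = (11.4 − 3.6) / 0.38 = 7.8 / 0.38 = 20.5 years

20.5 years


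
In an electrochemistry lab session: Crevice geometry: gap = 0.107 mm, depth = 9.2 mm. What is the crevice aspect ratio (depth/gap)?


Aspect ratio = depth / gap
Ratio = 9.2 / 0.107 = 86.0

86.0


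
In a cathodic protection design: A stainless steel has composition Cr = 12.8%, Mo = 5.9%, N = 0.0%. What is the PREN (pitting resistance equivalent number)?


Apply the PREN formula: PREN = Cr + 3.3*Mo + 16*N
PREN = 12.8 + 3.3*5.9 + 16*0.0
PREN = 12.8 + 19.47 + 0.0 = 32.27

32.27


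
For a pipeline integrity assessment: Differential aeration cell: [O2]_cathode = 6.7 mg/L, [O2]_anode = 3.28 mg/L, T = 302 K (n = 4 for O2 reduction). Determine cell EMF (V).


Apply the Nernst concentration-cell relation: E = (RT/nF)*ln(C_cathode/C_anode)
RT/nF = 8.314*302/(4*96485) = 0.00650575 V
ln(6.7/3.28) = 0.71426
E = 0.00650575 * 0.71426 = 0.00465 V

0.00465 V


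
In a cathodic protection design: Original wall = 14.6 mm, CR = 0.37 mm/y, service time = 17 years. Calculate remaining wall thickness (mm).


Remaining wall = original − CR × time
t = 14.6 − 0.37*17 = 14.6 − 6.29 = 8.31 mm

8.31 mm


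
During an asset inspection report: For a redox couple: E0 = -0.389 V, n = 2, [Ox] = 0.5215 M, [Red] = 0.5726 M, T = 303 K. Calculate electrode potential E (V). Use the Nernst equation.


Apply the Nernst equation: E = E0 + (RT/nF)*ln([Ox]/[Red])
Step 1: RT/nF = 8.314*303/(2*96485) = 0.01305458 V
Step 2: [Ox]/[Red] = 0.5215/0.5726 = 0.910758
Step 3: ln(0.910758) = -0.093478
Step 4: correction = 0.01305458 * -0.093478 = -0.0012 V
E = -0.389 + -0.0012 = -0.3902 V

-0.3902 V


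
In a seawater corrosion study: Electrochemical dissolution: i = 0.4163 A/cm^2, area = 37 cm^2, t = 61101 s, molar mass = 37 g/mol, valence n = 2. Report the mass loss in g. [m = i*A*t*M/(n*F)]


Apply Faraday's law: m = i*A*t*M / (n*F)
Total charge passed Q = i*A*t = 0.4163*37*61101 = 941144.8131 C
m = Q*M/(n*F) = 941144.8131*37/(2*96485) = 180.45478 g

180.45478 g


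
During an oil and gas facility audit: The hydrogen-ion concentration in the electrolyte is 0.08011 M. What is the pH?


pH = −log10[H+]
pH = −log10(0.08011) = 1.1

1.1


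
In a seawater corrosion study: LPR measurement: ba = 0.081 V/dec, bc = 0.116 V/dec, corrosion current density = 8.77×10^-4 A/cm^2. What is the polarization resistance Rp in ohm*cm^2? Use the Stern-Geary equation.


Apply the Stern-Geary equation: Rp = ba*bc / (2.303*icorr*(ba+bc))
ba*bc = 0.081*0.116 = 0.009396
ba+bc = 0.197; 2.303*icorr*(ba+bc) = 2.303*8.77×10^-4*0.197 = 3.9788701×10^-4
Rp = 0.009396 / 3.9788701×10^-4 = 23.6 ohm*cm^2

23.6 ohm*cm^2


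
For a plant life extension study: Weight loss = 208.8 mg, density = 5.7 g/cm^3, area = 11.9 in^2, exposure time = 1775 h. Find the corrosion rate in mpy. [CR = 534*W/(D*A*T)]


Apply the mpy weight-loss relation: CR = 534 * W / (D * A * T)
Numerator: 534 * 208.8 = 111499.2
Denominator: 5.7 * 11.9 * 1775 = 120398.25
CR = 111499.2 / 120398.25 = 0.926 mpy

0.926 mpy


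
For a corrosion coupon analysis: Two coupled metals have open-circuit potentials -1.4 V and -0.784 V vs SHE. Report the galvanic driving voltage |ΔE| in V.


Driving voltage is the absolute potential difference.
|ΔE| = |-1.4 − (-0.784)| = 0.616 V

0.616 V


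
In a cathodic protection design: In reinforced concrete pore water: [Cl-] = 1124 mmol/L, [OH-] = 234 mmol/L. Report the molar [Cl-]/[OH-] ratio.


Threshold parameter = [Cl-] / [OH-] (molar basis; both in mmol/L, so units cancel)
Ratio = 1124 / 234 = 4.8

4.8


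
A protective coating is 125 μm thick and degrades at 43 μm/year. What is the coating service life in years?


Service life = thickness / degradation rate
Life = 125 / 43 = 2.9 years

2.9 years


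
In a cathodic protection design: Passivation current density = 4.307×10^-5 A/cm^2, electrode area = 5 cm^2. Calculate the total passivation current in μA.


I = i_pass * A, then convert A → μA (×10^6)
I = 4.307×10^-5 * 5 * 10^6 = 215.35 μA

215.35 μA


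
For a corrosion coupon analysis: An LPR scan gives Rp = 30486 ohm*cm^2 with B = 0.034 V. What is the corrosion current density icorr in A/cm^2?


Apply the Stern-Geary relation: icorr = B / Rp
icorr = 0.034 / 30486 = 1.115×10^-6 A/cm^2

1.115×10^-6 A/cm^2


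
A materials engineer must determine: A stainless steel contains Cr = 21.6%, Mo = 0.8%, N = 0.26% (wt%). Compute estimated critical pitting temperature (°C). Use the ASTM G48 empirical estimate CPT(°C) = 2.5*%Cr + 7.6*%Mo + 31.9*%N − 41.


Apply the ASTM G48 empirical CPT estimate: CPT(°C) = 2.5*%Cr + 7.6*%Mo + 31.9*%N − 41
2.5*21.6 = 54; 7.6*0.8 = 6.08; 31.9*0.26 = 8.294
CPT = 54 + 6.08 + 8.294 − 41 = 27.374 °C
Rounded to 0.1 °C: CPT ≈ 27.4 °C

27.4 °C


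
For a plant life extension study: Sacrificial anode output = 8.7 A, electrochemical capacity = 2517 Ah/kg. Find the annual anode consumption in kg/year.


Annual consumption = current * hours per year / capacity
Rate = 8.7 * 8760 / 2517 = 30.3 kg/year

30.3 kg/year


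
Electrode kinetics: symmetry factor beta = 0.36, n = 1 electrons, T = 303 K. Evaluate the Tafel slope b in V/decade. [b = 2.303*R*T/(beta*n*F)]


Apply the Tafel slope relation: b = 2.303*R*T/(beta*n*F)
Numerator: 2.303 * 8.314 * 303 = 5801.58
Denominator: 0.36 * 1 * 96485 = 34734.6
b = 5801.58 / 34734.6 = 0.167 V/decade

0.167 V/decade


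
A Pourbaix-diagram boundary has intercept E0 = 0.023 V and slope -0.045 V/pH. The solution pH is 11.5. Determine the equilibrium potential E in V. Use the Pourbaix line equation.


Apply the Pourbaix line equation: E = E0 + slope*pH
E = 0.023 + (-0.045)*11.5 = 0.023 + (-0.5175) = -0.4945 V
Rounded to 4 decimal places: E = -0.4945 V

-0.4945 V


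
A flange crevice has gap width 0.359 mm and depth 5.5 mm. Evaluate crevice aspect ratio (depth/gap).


Aspect ratio = depth / gap
Ratio = 5.5 / 0.359 = 15.3

15.3


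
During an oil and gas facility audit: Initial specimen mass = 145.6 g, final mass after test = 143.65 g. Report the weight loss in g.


Weight loss = initial − final
WL = 145.6 − 143.65 = 1.95 g

1.95 g


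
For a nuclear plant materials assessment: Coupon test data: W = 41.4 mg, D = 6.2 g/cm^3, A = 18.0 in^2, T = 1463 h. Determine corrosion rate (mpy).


Apply the mpy weight-loss relation: CR = 534 * W / (D * A * T)
Numerator: 534 * 41.4 = 22107.6
Denominator: 6.2 * 18.0 * 1463 = 163270.8
CR = 22107.6 / 163270.8 = 0.1354 mpy

0.1354 mpy


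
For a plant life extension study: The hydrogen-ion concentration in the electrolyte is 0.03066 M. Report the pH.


pH = −log10[H+]
pH = −log10(0.03066) = 1.51

1.51


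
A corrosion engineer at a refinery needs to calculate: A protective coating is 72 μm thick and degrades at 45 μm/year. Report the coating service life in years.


Service life = thickness / degradation rate
Life = 72 / 45 = 1.6 years

1.6 years


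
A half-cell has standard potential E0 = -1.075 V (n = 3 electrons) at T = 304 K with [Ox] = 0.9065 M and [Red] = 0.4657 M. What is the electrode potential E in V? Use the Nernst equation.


Apply the Nernst equation: E = E0 + (RT/nF)*ln([Ox]/[Red])
Step 1: RT/nF = 8.314*304/(3*96485) = 0.00873178 V
Step 2: [Ox]/[Red] = 0.9065/0.4657 = 1.946532
Step 3: ln(1.946532) = 0.666049
Step 4: correction = 0.00873178 * 0.666049 = 0.0058 V
E = -1.075 + 0.0058 = -1.0692 V

-1.0692 V


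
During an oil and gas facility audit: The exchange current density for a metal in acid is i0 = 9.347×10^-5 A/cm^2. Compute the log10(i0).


i0 = 9.347×10^-5 A/cm^2
log10(i0) = -4.029

-4.029


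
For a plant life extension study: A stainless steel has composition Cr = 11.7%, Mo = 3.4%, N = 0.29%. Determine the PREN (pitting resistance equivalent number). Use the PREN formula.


Apply the PREN formula: PREN = Cr + 3.3*Mo + 16*N
PREN = 11.7 + 3.3*3.4 + 16*0.29
PREN = 11.7 + 11.22 + 4.64 = 27.56

27.56


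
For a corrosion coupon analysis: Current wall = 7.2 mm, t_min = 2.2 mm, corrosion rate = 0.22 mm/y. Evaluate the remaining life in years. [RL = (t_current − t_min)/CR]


Apply the remaining-life relation: RL = (t_current − t_min) / CR
RL = (7.2 − 2.2) / 0.22 = 5.0 / 0.22 = 22.7 years

22.7 years


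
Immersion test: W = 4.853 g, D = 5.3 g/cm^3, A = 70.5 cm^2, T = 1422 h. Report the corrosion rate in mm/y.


Apply the mm/y weight-loss relation: CR = 87600 * W / (D * A * T)
Numerator: 87600 * 4.853 = 425122.8
Denominator: 5.3 * 70.5 * 1422 = 531330.3
CR = 425122.8 / 531330.3 = 0.80011 mm/y

0.80011 mm/y


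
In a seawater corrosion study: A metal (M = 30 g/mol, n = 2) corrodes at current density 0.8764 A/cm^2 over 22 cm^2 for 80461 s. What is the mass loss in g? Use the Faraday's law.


Apply Faraday's law: m = i*A*t*M / (n*F)
Total charge passed Q = i*A*t = 0.8764*22*80461 = 1551352.4488 C
m = Q*M/(n*F) = 1551352.4488*30/(2*96485) = 241.1804 g

241.1804 g


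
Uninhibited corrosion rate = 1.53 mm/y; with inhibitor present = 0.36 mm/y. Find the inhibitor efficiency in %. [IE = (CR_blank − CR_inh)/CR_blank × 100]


Apply the inhibitor-efficiency definition: IE = (CR_blank − CR_inh)/CR_blank × 100
IE = (1.53 − 0.36) / 1.53 × 100
IE = 1.17 / 1.53 × 100 = 76.5 %

76.5 %


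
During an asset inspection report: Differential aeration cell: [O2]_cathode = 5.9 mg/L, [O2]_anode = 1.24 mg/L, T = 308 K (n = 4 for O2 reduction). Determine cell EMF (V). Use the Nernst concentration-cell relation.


Apply the Nernst concentration-cell relation: E = (RT/nF)*ln(C_cathode/C_anode)
RT/nF = 8.314*308/(4*96485) = 0.006635 V
ln(5.9/1.24) = 1.55984
E = 0.006635 * 1.55984 = 0.01035 V

0.01035 V


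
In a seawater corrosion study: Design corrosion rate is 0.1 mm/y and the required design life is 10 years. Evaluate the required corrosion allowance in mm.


Corrosion allowance = CR × design life
CA = 0.1 * 10 = 1.0 mm

1.0 mm


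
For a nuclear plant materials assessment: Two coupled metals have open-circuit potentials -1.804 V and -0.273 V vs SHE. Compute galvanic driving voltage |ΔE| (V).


Driving voltage is the absolute potential difference.
|ΔE| = |-1.804 − (-0.273)| = 1.531 V

1.531 V


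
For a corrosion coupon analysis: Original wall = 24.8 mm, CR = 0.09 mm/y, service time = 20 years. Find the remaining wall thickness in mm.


Remaining wall = original − CR × time
t = 24.8 − 0.09*20 = 24.8 − 1.8 = 23.0 mm

23.0 mm


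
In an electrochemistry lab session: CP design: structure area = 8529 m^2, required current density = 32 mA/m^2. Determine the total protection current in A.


I = area * current density, then convert mA → A (÷1000)
I = 8529 * 32 / 1000 = 272.93 A

272.93 A


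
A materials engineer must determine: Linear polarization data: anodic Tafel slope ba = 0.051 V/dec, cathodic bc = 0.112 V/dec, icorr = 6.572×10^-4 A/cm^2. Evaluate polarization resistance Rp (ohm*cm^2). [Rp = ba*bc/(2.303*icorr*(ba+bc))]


Apply the Stern-Geary equation: Rp = ba*bc / (2.303*icorr*(ba+bc))
ba*bc = 0.051*0.112 = 0.005712
ba+bc = 0.163; 2.303*icorr*(ba+bc) = 2.303*6.572×10^-4*0.163 = 2.4670565×10^-4
Rp = 0.005712 / 2.4670565×10^-4 = 23.2 ohm*cm^2

23.2 ohm*cm^2


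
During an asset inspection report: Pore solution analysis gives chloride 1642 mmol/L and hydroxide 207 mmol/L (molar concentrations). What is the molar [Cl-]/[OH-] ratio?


Threshold parameter = [Cl-] / [OH-] (molar basis; both in mmol/L, so units cancel)
Ratio = 1642 / 207 = 7.93

7.93


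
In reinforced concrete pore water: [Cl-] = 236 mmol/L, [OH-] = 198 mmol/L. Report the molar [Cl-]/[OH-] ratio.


Threshold parameter = [Cl-] / [OH-] (molar basis; both in mmol/L, so units cancel)
Ratio = 236 / 198 = 1.19

1.19


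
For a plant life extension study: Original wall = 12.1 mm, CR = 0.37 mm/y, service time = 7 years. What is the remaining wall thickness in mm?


Remaining wall = original − CR × time
t = 12.1 − 0.37*7 = 12.1 − 2.59 = 9.51 mm

9.51 mm


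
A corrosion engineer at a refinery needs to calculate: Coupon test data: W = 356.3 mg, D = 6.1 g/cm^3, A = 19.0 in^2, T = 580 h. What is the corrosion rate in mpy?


Apply the mpy weight-loss relation: CR = 534 * W / (D * A * T)
Numerator: 534 * 356.3 = 190264.2
Denominator: 6.1 * 19.0 * 580 = 67222.0
CR = 190264.2 / 67222.0 = 2.83039 mpy

2.83039 mpy


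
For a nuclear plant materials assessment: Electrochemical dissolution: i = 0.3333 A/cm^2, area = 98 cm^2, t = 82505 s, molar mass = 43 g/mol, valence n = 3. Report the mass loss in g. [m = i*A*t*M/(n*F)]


Apply Faraday's law: m = i*A*t*M / (n*F)
Total charge passed Q = i*A*t = 0.3333*98*82505 = 2694893.817 C
m = Q*M/(n*F) = 2694893.817*43/(3*96485) = 400.34007 g

400.34007 g


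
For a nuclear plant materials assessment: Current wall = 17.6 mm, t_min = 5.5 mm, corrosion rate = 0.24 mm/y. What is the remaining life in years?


Apply the remaining-life relation: RL = (t_current − t_min) / CR
RL = (17.6 − 5.5) / 0.24 = 12.1 / 0.24 = 50.4 years

50.4 years


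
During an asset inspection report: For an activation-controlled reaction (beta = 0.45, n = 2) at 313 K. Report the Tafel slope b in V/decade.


Apply the Tafel slope relation: b = 2.303*R*T/(beta*n*F)
Numerator: 2.303 * 8.314 * 313 = 5993.06
Denominator: 0.45 * 2 * 96485 = 86836.5
b = 5993.06 / 86836.5 = 0.069 V/decade

0.069 V/decade


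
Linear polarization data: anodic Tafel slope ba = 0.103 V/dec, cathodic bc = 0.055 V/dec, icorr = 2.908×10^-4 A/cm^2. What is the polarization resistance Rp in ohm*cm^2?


Apply the Stern-Geary equation: Rp = ba*bc / (2.303*icorr*(ba+bc))
ba*bc = 0.103*0.055 = 0.005665
ba+bc = 0.158; 2.303*icorr*(ba+bc) = 2.303*2.908×10^-4*0.158 = 1.0581456×10^-4
Rp = 0.005665 / 1.0581456×10^-4 = 53.5 ohm*cm^2

53.5 ohm*cm^2


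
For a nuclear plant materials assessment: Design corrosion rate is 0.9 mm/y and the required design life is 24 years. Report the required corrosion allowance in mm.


Corrosion allowance = CR × design life
CA = 0.9 * 24 = 21.6 mm

21.6 mm


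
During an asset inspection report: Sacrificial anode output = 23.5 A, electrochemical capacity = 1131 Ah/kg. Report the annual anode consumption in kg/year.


Annual consumption = current * hours per year / capacity
Rate = 23.5 * 8760 / 1131 = 182.0 kg/year

182.0 kg/year


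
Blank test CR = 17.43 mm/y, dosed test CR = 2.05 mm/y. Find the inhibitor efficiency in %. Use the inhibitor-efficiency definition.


Apply the inhibitor-efficiency definition: IE = (CR_blank − CR_inh)/CR_blank × 100
IE = (17.43 − 2.05) / 17.43 × 100
IE = 15.38 / 17.43 × 100 = 88.2 %

88.2 %


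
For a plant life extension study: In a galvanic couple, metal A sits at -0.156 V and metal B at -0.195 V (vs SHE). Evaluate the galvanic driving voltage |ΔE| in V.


Driving voltage is the absolute potential difference.
|ΔE| = |-0.156 − (-0.195)| = 0.039 V

0.039 V


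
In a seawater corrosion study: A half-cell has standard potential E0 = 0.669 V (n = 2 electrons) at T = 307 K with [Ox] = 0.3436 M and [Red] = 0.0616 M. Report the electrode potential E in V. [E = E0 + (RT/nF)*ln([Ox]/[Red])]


Apply the Nernst equation: E = E0 + (RT/nF)*ln([Ox]/[Red])
Step 1: RT/nF = 8.314*307/(2*96485) = 0.01322692 V
Step 2: [Ox]/[Red] = 0.3436/0.0616 = 5.577922
Step 3: ln(5.577922) = 1.718816
Step 4: correction = 0.01322692 * 1.718816 = 0.0227 V
E = 0.669 + 0.0227 = 0.6917 V

0.6917 V


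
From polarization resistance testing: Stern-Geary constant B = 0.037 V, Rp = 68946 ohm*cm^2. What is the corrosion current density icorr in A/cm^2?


Apply the Stern-Geary relation: icorr = B / Rp
icorr = 0.037 / 68946 = 5.367×10^-7 A/cm^2

5.367×10^-7 A/cm^2


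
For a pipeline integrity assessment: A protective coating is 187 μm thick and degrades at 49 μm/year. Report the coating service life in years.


Service life = thickness / degradation rate
Life = 187 / 49 = 3.8 years

3.8 years


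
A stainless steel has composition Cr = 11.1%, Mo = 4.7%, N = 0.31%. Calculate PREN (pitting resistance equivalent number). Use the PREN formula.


Apply the PREN formula: PREN = Cr + 3.3*Mo + 16*N
PREN = 11.1 + 3.3*4.7 + 16*0.31
PREN = 11.1 + 15.51 + 4.96 = 31.57

31.57


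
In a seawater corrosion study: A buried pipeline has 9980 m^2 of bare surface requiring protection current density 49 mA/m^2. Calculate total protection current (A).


I = area * current density, then convert mA → A (÷1000)
I = 9980 * 49 / 1000 = 489.02 A

489.02 A


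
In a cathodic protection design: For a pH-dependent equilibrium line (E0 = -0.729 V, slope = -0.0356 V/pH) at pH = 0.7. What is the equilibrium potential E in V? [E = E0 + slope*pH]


Apply the Pourbaix line equation: E = E0 + slope*pH
E = -0.729 + (-0.0356)*0.7 = -0.729 + (-0.02492) = -0.75392 V
Rounded to 4 decimal places: E = -0.7539 V

-0.7539 V


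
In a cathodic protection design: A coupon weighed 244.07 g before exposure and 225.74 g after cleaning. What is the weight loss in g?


Weight loss = initial − final
WL = 244.07 − 225.74 = 18.33 g

18.33 g


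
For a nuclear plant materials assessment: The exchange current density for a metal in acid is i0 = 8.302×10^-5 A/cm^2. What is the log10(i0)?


i0 = 8.302×10^-5 A/cm^2
log10(i0) = -4.081

-4.081


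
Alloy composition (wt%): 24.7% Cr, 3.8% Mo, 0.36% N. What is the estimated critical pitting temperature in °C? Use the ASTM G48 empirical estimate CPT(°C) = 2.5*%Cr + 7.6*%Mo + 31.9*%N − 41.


Apply the ASTM G48 empirical CPT estimate: CPT(°C) = 2.5*%Cr + 7.6*%Mo + 31.9*%N − 41
2.5*24.7 = 61.75; 7.6*3.8 = 28.88; 31.9*0.36 = 11.484
CPT = 61.75 + 28.88 + 11.484 − 41 = 61.114 °C
Rounded to 0.1 °C: CPT ≈ 61.1 °C

61.1 °C


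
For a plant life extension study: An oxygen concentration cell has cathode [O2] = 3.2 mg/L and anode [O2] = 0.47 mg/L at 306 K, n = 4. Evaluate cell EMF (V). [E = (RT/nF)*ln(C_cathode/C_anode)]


Apply the Nernst concentration-cell relation: E = (RT/nF)*ln(C_cathode/C_anode)
RT/nF = 8.314*306/(4*96485) = 0.00659192 V
ln(3.2/0.47) = 1.91817
E = 0.00659192 * 1.91817 = 0.01264 V

0.01264 V


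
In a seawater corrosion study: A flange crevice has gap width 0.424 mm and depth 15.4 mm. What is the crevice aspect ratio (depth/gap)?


Aspect ratio = depth / gap
Ratio = 15.4 / 0.424 = 36.3

36.3


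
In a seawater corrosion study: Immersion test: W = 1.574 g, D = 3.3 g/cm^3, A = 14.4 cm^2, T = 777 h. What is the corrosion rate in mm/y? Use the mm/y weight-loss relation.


Apply the mm/y weight-loss relation: CR = 87600 * W / (D * A * T)
Numerator: 87600 * 1.574 = 137882.4
Denominator: 3.3 * 14.4 * 777 = 36923.04
CR = 137882.4 / 36923.04 = 3.7343 mm/y

3.7343 mm/y


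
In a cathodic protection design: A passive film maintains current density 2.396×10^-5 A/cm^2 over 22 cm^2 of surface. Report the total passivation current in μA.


I = i_pass * A, then convert A → μA (×10^6)
I = 2.396×10^-5 * 22 * 10^6 = 527.12 μA

527.12 μA


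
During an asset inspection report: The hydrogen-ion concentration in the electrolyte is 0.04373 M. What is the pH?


pH = −log10[H+]
pH = −log10(0.04373) = 1.36

1.36


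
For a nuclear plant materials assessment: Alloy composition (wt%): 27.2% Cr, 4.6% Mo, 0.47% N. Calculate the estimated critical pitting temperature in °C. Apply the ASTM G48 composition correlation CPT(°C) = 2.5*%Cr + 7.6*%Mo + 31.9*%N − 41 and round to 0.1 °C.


Apply the ASTM G48 empirical CPT estimate: CPT(°C) = 2.5*%Cr + 7.6*%Mo + 31.9*%N − 41
2.5*27.2 = 68; 7.6*4.6 = 34.96; 31.9*0.47 = 14.993
CPT = 68 + 34.96 + 14.993 − 41 = 76.953 °C
Rounded to 0.1 °C: CPT ≈ 77.0 °C

77.0 °C


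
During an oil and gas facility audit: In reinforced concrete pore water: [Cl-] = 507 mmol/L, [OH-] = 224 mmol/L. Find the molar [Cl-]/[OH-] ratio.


Threshold parameter = [Cl-] / [OH-] (molar basis; both in mmol/L, so units cancel)
Ratio = 507 / 224 = 2.26

2.26


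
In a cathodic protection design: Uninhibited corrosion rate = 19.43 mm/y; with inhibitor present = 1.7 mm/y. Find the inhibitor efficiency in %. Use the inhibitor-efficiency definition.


Apply the inhibitor-efficiency definition: IE = (CR_blank − CR_inh)/CR_blank × 100
IE = (19.43 − 1.7) / 19.43 × 100
IE = 17.73 / 19.43 × 100 = 91.3 %

91.3 %
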